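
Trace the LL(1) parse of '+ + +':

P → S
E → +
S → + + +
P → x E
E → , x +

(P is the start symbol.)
Stack is shown with the top on the left.

Stack    Input    Action
------------------------
P $      + + + $  output P → S
S $      + + + $  output S → + + +
+ + + $  + + + $  match '+'
+ + $    + + $    match '+'
+ $      + $      match '+'
$        $        accept

The string is accepted.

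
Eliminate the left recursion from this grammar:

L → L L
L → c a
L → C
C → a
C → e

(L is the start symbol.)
L is directly left-recursive. The standard transformation for
  A → A α₁ | ... | A α_m | β₁ | ... | β_n
is
  A  → β₁ A' | ... | β_n A'
  A' → α₁ A' | ... | α_m A' | ε

L → c a becomes L → c a L'
L → C becomes L → C L'
L → L L becomes L' → L L'
Add L' → ε

Productions for other non-terminals are unchanged:
  C → a
  C → e

Resulting grammar:
L → c a L'
L → C L'
L' → L L'
L' → ε
C → a
C → e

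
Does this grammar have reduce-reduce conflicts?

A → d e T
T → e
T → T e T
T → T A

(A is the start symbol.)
No reduce-reduce conflicts

Augment with A' → A and build the canonical LR(0) collection (I0 = CLOSURE({[A' → . A]}), then GOTO on every symbol after a dot until no new states appear). It has 9 states:
  I0: { [A → . d e T], [A' → . A] }  — shift
  I1: { [A' → A .] }  — accept
  I2: { [A → d . e T] }  — shift
  I3: { [A → d e . T], [T → . T A], [T → . T e T], [T → . e] }  — shift
  I4: { [A → . d e T], [A → d e T .], [T → T . A], [T → T . e T] }  — shift, reduce
  I5: { [T → e .] }  — reduce
  I6: { [T → T A .] }  — reduce
  I7: { [T → . T A], [T → . T e T], [T → . e], [T → T e . T] }  — shift
  I8: { [A → . d e T], [T → T . A], [T → T . e T], [T → T e T .] }  — shift, reduce

No state contains more than one complete item.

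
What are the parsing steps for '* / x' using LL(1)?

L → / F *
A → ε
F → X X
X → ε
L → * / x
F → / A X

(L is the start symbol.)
LL(1) parsing maintains a stack (initially the start symbol over $) and the input. At each step: if the stack top is a terminal, match it against the current input token; if it is a non-terminal N, replace it with the RHS of M[N, lookahead] (the unique production whose predict set contains the lookahead).

Stack is shown with the top on the left.

Stack    Input    Action
------------------------
L $      * / x $  output L → * / x
* / x $  * / x $  match '*'
/ x $    / x $    match '/'
x $      x $      match 'x'
$        $        accept

The string is accepted.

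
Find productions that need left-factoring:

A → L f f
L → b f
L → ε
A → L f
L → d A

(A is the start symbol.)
Yes, A has productions with common prefix 'L f'

Left-factoring is needed when two productions for the same non-terminal
share a common prefix on the right-hand side.

Productions for A:
  A → L f f
  A → L f
Productions for L:
  L → b f
  L → ε
  L → d A

Found common prefix 'L f' in productions for A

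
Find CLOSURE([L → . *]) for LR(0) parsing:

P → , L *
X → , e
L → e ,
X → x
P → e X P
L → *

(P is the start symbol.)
To compute CLOSURE, for each item [A → α.Bβ] where B is a non-terminal, add [B → .γ] for all productions B → γ; repeat for the newly added items until nothing changes.

Start with: [L → . *]
The dot precedes the terminal '*', so nothing is added.

CLOSURE = { [L → . *] }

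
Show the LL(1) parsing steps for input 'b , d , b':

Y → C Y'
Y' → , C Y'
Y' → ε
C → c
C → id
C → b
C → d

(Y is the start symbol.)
LL(1) parsing maintains a stack (initially the start symbol over $) and the input. At each step: if the stack top is a terminal, match it against the current input token; if it is a non-terminal N, replace it with the RHS of M[N, lookahead] (the unique production whose predict set contains the lookahead).

Stack is shown with the top on the left.

Stack     Input        Action
-----------------------------
Y $       b , d , b $  output Y → C Y'
C Y' $    b , d , b $  output C → b
b Y' $    b , d , b $  match 'b'
Y' $      , d , b $    output Y' → , C Y'
, C Y' $  , d , b $    match ','
C Y' $    d , b $      output C → d
d Y' $    d , b $      match 'd'
Y' $      , b $        output Y' → , C Y'
, C Y' $  , b $        match ','
C Y' $    b $          output C → b
b Y' $    b $          match 'b'
Y' $      $            output Y' → ε
$         $            accept

The string is accepted.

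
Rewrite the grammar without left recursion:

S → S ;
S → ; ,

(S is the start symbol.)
S → ; , S'
S' → ; S'
S' → ε

S is directly left-recursive. The standard transformation for
  A → A α₁ | ... | A α_m | β₁ | ... | β_n
is
  A  → β₁ A' | ... | β_n A'
  A' → α₁ A' | ... | α_m A' | ε

S → ; , becomes S → ; , S'
S → S ; becomes S' → ; S'
Add S' → ε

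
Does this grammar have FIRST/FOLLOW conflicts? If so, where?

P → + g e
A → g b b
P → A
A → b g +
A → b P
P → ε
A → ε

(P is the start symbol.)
Nullable non-terminals: A, P.
FIRST sets used below: FIRST(A) = { 'b', 'g', ε }

A: nullable alternative(s) A → ε; FOLLOW(A) = { $ }
  A → g b b: FIRST \ {ε} = { 'g' } — disjoint from FOLLOW(A)
  A → b g +: FIRST \ {ε} = { 'b' } — disjoint from FOLLOW(A)
  A → b P: FIRST \ {ε} = { 'b' } — disjoint from FOLLOW(A)
  A → ε: FIRST \ {ε} = { } — this is the only nullable alternative, skip

P: nullable alternative(s) P → A, P → ε; FOLLOW(P) = { $ }
  P → + g e: FIRST \ {ε} = { '+' } — disjoint from FOLLOW(P)
  P → A: FIRST \ {ε} = { 'b', 'g' } — disjoint from FOLLOW(P)
  P → ε: FIRST \ {ε} = { } — disjoint from FOLLOW(P)

No FIRST/FOLLOW conflicts found.

Answer: No FIRST/FOLLOW conflicts.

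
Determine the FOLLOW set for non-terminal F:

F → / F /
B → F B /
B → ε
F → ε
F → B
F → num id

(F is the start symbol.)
To compute FOLLOW(F), find every occurrence of F on a right-hand side N → α F β: add FIRST(β) \ {ε}, and if β is empty or nullable also add FOLLOW(N). Iterate to a fixed point.

F is the start symbol, so $ ∈ FOLLOW(F).
In F → / F /: F is followed by '/', add FIRST('/') \ {ε} = { '/' }
In B → F B /: F is followed by B '/', add FIRST(B '/') \ {ε} = { '/', 'num' }

Taking the union: FOLLOW(F) = { $, '/', 'num' }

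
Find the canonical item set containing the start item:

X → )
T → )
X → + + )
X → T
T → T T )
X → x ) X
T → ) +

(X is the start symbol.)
First, augment the grammar with X' → X
I₀ = CLOSURE({ [X' → . X] }):
  [X' → . X] has the dot before X: add [X → . )], [X → . + + )], [X → . T], [X → . x ) X]
  [X → . T] has the dot before T: add [T → . )], [T → . T T )], [T → . ) +]
No further items can be added.

I₀ = { [T → . ) +], [T → . )], [T → . T T )], [X → . )], [X → . + + )], [X → . T], [X → . x ) X], [X' → . X] }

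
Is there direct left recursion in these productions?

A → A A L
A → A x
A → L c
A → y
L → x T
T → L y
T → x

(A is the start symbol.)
Yes, A is left-recursive

A → A A L: LEFT RECURSIVE (starts with A)
A → A x: LEFT RECURSIVE (starts with A)
A → L c: starts with L
A → y: starts with y
L → x T: starts with x
T → L y: starts with L
T → x: starts with x

The grammar has direct left recursion on: A.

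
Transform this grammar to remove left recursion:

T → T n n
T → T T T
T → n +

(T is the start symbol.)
T → n + T'
T' → n n T'
T' → T T T'
T' → ε

T is directly left-recursive. The standard transformation for
  A → A α₁ | ... | A α_m | β₁ | ... | β_n
is
  A  → β₁ A' | ... | β_n A'
  A' → α₁ A' | ... | α_m A' | ε

T → n + becomes T → n + T'
T → T n n becomes T' → n n T'
T → T T T becomes T' → T T T'
Add T' → ε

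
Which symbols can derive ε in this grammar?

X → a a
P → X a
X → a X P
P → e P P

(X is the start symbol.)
A non-terminal is nullable if it can derive ε (the empty string): either it has an ε-production, or it has a production whose right-hand side consists entirely of nullable non-terminals.

There are no ε-productions, so no non-terminal can derive ε.
No non-terminals are nullable.

Answer: None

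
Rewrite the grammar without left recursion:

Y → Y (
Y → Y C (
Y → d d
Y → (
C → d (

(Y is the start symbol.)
Y → d d Y'
Y → ( Y'
Y' → ( Y'
Y' → C ( Y'
Y' → ε
C → d (

Y is directly left-recursive. The standard transformation for
  A → A α₁ | ... | A α_m | β₁ | ... | β_n
is
  A  → β₁ A' | ... | β_n A'
  A' → α₁ A' | ... | α_m A' | ε

Y → d d becomes Y → d d Y'
Y → ( becomes Y → ( Y'
Y → Y ( becomes Y' → ( Y'
Y → Y C ( becomes Y' → C ( Y'
Add Y' → ε

Productions for other non-terminals are unchanged:
  C → d (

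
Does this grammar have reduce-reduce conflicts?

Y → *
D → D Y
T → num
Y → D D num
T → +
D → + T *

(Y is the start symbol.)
A reduce-reduce conflict occurs when an LR(0) state has two complete items [A → α .] and [B → β .] — both call for a reduction, and with no lookahead the parser cannot choose between them.

Augment with Y' → Y and build the canonical LR(0) collection (I0 = CLOSURE({[Y' → . Y]}), then GOTO on every symbol after a dot until no new states appear). It has 12 states:
  I0: { [D → . + T *], [D → . D Y], [Y → . *], [Y → . D D num], [Y' → . Y] }  — shift
  I1: { [Y → * .] }  — reduce
  I2: { [D → + . T *], [T → . +], [T → . num] }  — shift
  I3: { [D → . + T *], [D → . D Y], [D → D . Y], [Y → . *], [Y → . D D num], [Y → D . D num] }  — shift
  I4: { [Y' → Y .] }  — accept
  I5: { [D → . + T *], [D → . D Y], [D → D . Y], [Y → . *], [Y → . D D num], [Y → D . D num], [Y → D D . num] }  — shift
  I6: { [D → D Y .] }  — reduce
  I7: { [Y → D D num .] }  — reduce
  I8: { [T → + .] }  — reduce
  I9: { [D → + T . *] }  — shift
  I10: { [T → num .] }  — reduce
  I11: { [D → + T * .] }  — reduce

No state contains more than one complete item.

Answer: No reduce-reduce conflicts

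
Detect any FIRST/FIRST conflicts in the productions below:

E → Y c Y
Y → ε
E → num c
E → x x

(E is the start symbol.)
No FIRST/FIRST conflicts.

FIRST sets of the non-terminals at (or reachable through a nullable prefix from) the front of some alternative:
  FIRST(Y) = { ε }

Productions for E:
  E → Y c Y: FIRST = { 'c' }
  E → num c: FIRST = { 'num' }
  E → x x: FIRST = { 'x' }
Y has only one production, so no FIRST/FIRST conflict is possible there.

All alternatives of each non-terminal have pairwise disjoint FIRST sets.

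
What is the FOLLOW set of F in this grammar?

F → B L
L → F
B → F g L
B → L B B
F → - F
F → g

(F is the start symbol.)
{ $, '-', 'g' }

To compute FOLLOW(F), find every occurrence of F on a right-hand side N → α F β: add FIRST(β) \ {ε}, and if β is empty or nullable also add FOLLOW(N). Iterate to a fixed point.

F is the start symbol, so $ ∈ FOLLOW(F).
In L → F: F is at the end, add FOLLOW(L)
In B → F g L: F is followed by g L, add FIRST(g L) \ {ε} = { 'g' }
In F → - F: F is at the end; this adds FOLLOW(F) to itself — nothing new

The FOLLOW sets referred to above (computed the same way, to a fixed point):
  FOLLOW(L) = { $, '-', 'g' }

Taking the union: FOLLOW(F) = { $, '-', 'g' }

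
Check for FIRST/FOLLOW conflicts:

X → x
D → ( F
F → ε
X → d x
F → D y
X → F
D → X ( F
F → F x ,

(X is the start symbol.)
Yes. F → D y with FOLLOW(F) on { '(', 'x' }; F → F x ',' with FOLLOW(F) on { '(', 'x' }

Nullable non-terminals: F, X.
FIRST sets used below: FIRST(D) = { '(', 'd', 'x' }, FIRST(F) = { '(', 'd', 'x', ε }

F: nullable alternative(s) F → ε; FOLLOW(F) = { $, '(', 'x', 'y' }
  F → ε: FIRST \ {ε} = { } — this is the only nullable alternative, skip
  F → D y: FIRST \ {ε} = { '(', 'd', 'x' } — overlaps FOLLOW(F) on { '(', 'x' }: CONFLICT
  F → F x ,: FIRST \ {ε} = { '(', 'd', 'x' } — overlaps FOLLOW(F) on { '(', 'x' }: CONFLICT

X: nullable alternative(s) X → F; FOLLOW(X) = { $, '(' }
  X → x: FIRST \ {ε} = { 'x' } — disjoint from FOLLOW(X)
  X → d x: FIRST \ {ε} = { 'd' } — disjoint from FOLLOW(X)
  X → F: FIRST \ {ε} = { '(', 'd', 'x' } — this is the only nullable alternative, skip

D has no nullable alternative, so no FIRST/FOLLOW check is needed there.

So the grammar has 2 FIRST/FOLLOW conflicts (marked CONFLICT above).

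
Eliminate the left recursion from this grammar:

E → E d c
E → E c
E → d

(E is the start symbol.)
E is directly left-recursive. The standard transformation for
  A → A α₁ | ... | A α_m | β₁ | ... | β_n
is
  A  → β₁ A' | ... | β_n A'
  A' → α₁ A' | ... | α_m A' | ε

E → d becomes E → d E'
E → E d c becomes E' → d c E'
E → E c becomes E' → c E'
Add E' → ε

Resulting grammar:
E → d E'
E' → d c E'
E' → c E'
E' → ε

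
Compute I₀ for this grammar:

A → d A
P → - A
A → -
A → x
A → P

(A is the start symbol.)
First, augment the grammar with A' → A
I₀ = CLOSURE({ [A' → . A] }):
  [A' → . A] has the dot before A: add [A → . d A], [A → . -], [A → . x], [A → . P]
  [A → . P] has the dot before P: add [P → . - A]
No further items can be added.

I₀ = { [A → . -], [A → . P], [A → . d A], [A → . x], [A' → . A], [P → . - A] }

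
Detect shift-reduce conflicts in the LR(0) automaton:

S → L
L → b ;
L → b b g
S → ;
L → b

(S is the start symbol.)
A shift-reduce conflict occurs when an LR(0) state has both:
  - a complete (reduce) item [A → α .] (dot at the end), and
  - a shift item [B → β . c γ] (dot before a terminal).

Augment with S' → S and build the canonical LR(0) collection (I0 = CLOSURE({[S' → . S]}), then GOTO on every symbol after a dot until no new states appear). It has 8 states:
  I0: { [L → . b ;], [L → . b b g], [L → . b], [S → . ;], [S → . L], [S' → . S] }  — shift
  I1: { [S → ; .] }  — reduce
  I2: { [S → L .] }  — reduce
  I3: { [S' → S .] }  — accept
  I4: { [L → b . ;], [L → b . b g], [L → b .] }  — shift, reduce
  I5: { [L → b ; .] }  — reduce
  I6: { [L → b b . g] }  — shift
  I7: { [L → b b g .] }  — reduce

I4 contains reduce item [L → b .] and shift items [L → b . ;], [L → b . b g] — shift-reduce conflict.

Answer: Yes — I4: [L → b .] vs [L → b . ;]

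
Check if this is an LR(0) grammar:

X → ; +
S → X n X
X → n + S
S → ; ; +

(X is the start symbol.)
Yes, the grammar is LR(0)

Augment with X' → X and build the canonical LR(0) collection (I0 = CLOSURE({[X' → . X]}), then GOTO on every symbol after a dot until no new states appear). It has 13 states:
  I0: { [X → . ; +], [X → . n + S], [X' → . X] }  — shift
  I1: { [X → ; . +] }  — shift
  I2: { [X' → X .] }  — accept
  I3: { [X → n . + S] }  — shift
  I4: { [S → . ; ; +], [S → . X n X], [X → . ; +], [X → . n + S], [X → n + . S] }  — shift
  I5: { [S → ; . ; +], [X → ; . +] }  — shift
  I6: { [X → n + S .] }  — reduce
  I7: { [S → X . n X] }  — shift
  I8: { [S → X n . X], [X → . ; +], [X → . n + S] }  — shift
  I9: { [S → X n X .] }  — reduce
  I10: { [X → ; + .] }  — reduce
  I11: { [S → ; ; . +] }  — shift
  I12: { [S → ; ; + .] }  — reduce

Every state is either a pure shift/goto state or contains exactly one complete item and nothing to shift — no conflicts. The grammar is LR(0).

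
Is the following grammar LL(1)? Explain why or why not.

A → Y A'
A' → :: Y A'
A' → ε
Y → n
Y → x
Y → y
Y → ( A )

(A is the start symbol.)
Relevant sets:
  FOLLOW(A') = { $, ')' }

For A':
  PREDICT(A' → :: Y A') = { '::' }
  PREDICT(A' → ε) = { $, ')' }
For Y:
  PREDICT(Y → n) = { 'n' }
  PREDICT(Y → x) = { 'x' }
  PREDICT(Y → y) = { 'y' }
  PREDICT(Y → '(' A ')') = { '(' }
A has a single production, so nothing to check there.

All predict sets are disjoint. The grammar IS LL(1).

Answer: Yes, the grammar is LL(1).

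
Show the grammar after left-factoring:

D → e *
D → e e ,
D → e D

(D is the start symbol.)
D → e D'
D' → *
D' → e ,
D' → D

Left-factoring transforms A → αβ₁ | αβ₂ into A → αA' and A' → β₁ | β₂
(α is the longest common prefix among the alternatives). Repeat until
no nonterminal has two alternatives with a common prefix.

Round 1: D has alternatives sharing prefix 'e'. Introduce D': D → e D'
  Add: D' → *
  Add: D' → e ,
  Add: D' → D

No remaining common prefixes — done.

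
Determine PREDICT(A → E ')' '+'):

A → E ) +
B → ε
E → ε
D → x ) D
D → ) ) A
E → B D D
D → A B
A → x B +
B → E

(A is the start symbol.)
{ ')', 'x' }

PREDICT(A → E ')' '+') = (FIRST(RHS) \ {ε}) ∪ (FOLLOW(A) if ε ∈ FIRST(RHS), i.e. RHS ⇒* ε)
FIRST(E) = { ')', 'x', ε }
FIRST(E ')' '+') = { ')', 'x' }
ε ∉ FIRST(E ')' '+'), so FOLLOW(A) is not added.
PREDICT(A → E ')' '+') = { ')', 'x' }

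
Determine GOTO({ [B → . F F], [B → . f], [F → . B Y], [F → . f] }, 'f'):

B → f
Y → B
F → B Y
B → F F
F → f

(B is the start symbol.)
{ [B → f .], [F → f .] }

GOTO(I, 'f') = CLOSURE({ [A → αX.β] : [A → α.Xβ] ∈ I, X = 'f' })

Items with dot before 'f', with the dot advanced:
  [B → . f] → [B → f .]
  [F → . f] → [F → f .]
Closure adds nothing (no advanced item has the dot before a non-terminal).

GOTO = { [B → f .], [F → f .] }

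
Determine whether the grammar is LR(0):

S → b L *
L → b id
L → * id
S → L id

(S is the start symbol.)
Yes, the grammar is LR(0)

A grammar is LR(0) if no state in the canonical LR(0) collection has:
  - both a shift item (dot before a terminal) and a complete item (shift-reduce conflict), or
  - two or more complete items (reduce-reduce conflict; the accept item [S' → S .] counts as a complete item here).

Augment with S' → S and build the canonical LR(0) collection (I0 = CLOSURE({[S' → . S]}), then GOTO on every symbol after a dot until no new states appear). It has 11 states:
  I0: { [L → . * id], [L → . b id], [S → . L id], [S → . b L *], [S' → . S] }  — shift
  I1: { [L → * . id] }  — shift
  I2: { [S → L . id] }  — shift
  I3: { [S' → S .] }  — accept
  I4: { [L → . * id], [L → . b id], [L → b . id], [S → b . L *] }  — shift
  I5: { [S → b L . *] }  — shift
  I6: { [L → b . id] }  — shift
  I7: { [L → b id .] }  — reduce
  I8: { [S → b L * .] }  — reduce
  I9: { [S → L id .] }  — reduce
  I10: { [L → * id .] }  — reduce

Every state is either a pure shift/goto state or contains exactly one complete item and nothing to shift — no conflicts. The grammar is LR(0).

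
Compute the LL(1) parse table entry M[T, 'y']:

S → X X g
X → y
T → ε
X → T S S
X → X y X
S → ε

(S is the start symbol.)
To find M[T, 'y'], we find productions for T where 'y' is in the predict set (PREDICT(N → α) = (FIRST(α) \ {ε}) ∪ (FOLLOW(N) if α ⇒* ε)).

Relevant sets:
  FOLLOW(T) = { 'g', 'y' }

T → ε: PREDICT = { 'g', 'y' }
  'y' is in predict set, so this production goes in M[T, 'y']

M[T, 'y'] = T → ε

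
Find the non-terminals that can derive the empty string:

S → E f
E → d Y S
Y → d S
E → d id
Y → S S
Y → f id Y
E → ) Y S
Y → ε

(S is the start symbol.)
{ 'Y' }

ε-productions: Y → ε
So Y is immediately nullable.
No further non-terminal can be added: every production for the remaining non-terminals contains a terminal or a non-nullable non-terminal.
Nullable = { 'Y' }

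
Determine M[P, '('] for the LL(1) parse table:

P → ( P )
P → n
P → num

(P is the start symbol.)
To find M[P, '('], we find productions for P where '(' is in the predict set (PREDICT(N → α) = (FIRST(α) \ {ε}) ∪ (FOLLOW(N) if α ⇒* ε)).

P → ( P ): PREDICT = { '(' }
  '(' is in predict set, so this production goes in M[P, '(']
P → n: PREDICT = { 'n' }
P → num: PREDICT = { 'num' }

M[P, '('] = P → ( P )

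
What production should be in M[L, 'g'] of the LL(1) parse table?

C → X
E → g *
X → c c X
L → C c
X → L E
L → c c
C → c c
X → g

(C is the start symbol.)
To find M[L, 'g'], we find productions for L where 'g' is in the predict set (PREDICT(N → α) = (FIRST(α) \ {ε}) ∪ (FOLLOW(N) if α ⇒* ε)).

Relevant sets:
  FIRST(C) = { 'c', 'g' }

L → C c: PREDICT = { 'c', 'g' }
  'g' is in predict set, so this production goes in M[L, 'g']
L → c c: PREDICT = { 'c' }

M[L, 'g'] = L → C c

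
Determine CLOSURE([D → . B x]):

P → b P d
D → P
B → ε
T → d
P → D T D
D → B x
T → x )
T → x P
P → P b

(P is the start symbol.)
To compute CLOSURE, for each item [A → α.Bβ] where B is a non-terminal, add [B → .γ] for all productions B → γ; repeat for the newly added items until nothing changes.

Start with: [D → . B x]
  [D → . B x] has the dot before B: add [B → .]
No further items can be added.

CLOSURE = { [B → .], [D → . B x] }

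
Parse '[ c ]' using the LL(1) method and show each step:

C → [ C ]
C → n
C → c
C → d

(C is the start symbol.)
LL(1) parsing maintains a stack (initially the start symbol over $) and the input. At each step: if the stack top is a terminal, match it against the current input token; if it is a non-terminal N, replace it with the RHS of M[N, lookahead] (the unique production whose predict set contains the lookahead).

Stack is shown with the top on the left.

Stack    Input    Action
------------------------
C $      [ c ] $  output C → [ C ]
[ C ] $  [ c ] $  match '['
C ] $    c ] $    output C → c
c ] $    c ] $    match 'c'
] $      ] $      match ']'
$        $        accept

The string is accepted.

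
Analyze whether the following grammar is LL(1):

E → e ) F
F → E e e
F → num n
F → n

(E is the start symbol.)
Yes, the grammar is LL(1).

A grammar is LL(1) if for each non-terminal N with multiple productions, the predict sets of those productions are pairwise disjoint, where PREDICT(N → α) = (FIRST(α) \ {ε}) ∪ (FOLLOW(N) if α ⇒* ε).

Relevant sets:
  FIRST(E) = { 'e' }

For F:
  PREDICT(F → E e e) = { 'e' }
  PREDICT(F → num n) = { 'num' }
  PREDICT(F → n) = { 'n' }
E has a single production, so nothing to check there.

All predict sets are disjoint. The grammar IS LL(1).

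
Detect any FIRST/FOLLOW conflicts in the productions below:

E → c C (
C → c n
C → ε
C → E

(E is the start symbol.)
A FIRST/FOLLOW conflict occurs when a non-terminal N has a nullable alternative N → β (β ⇒* ε) and another alternative N → α with FIRST(α) ∩ FOLLOW(N) ≠ ∅: on such a lookahead the parser cannot decide between expanding α and letting N vanish via β.

Nullable non-terminals: C.
FIRST sets used below: FIRST(E) = { 'c' }

C: nullable alternative(s) C → ε; FOLLOW(C) = { '(' }
  C → c n: FIRST \ {ε} = { 'c' } — disjoint from FOLLOW(C)
  C → ε: FIRST \ {ε} = { } — this is the only nullable alternative, skip
  C → E: FIRST \ {ε} = { 'c' } — disjoint from FOLLOW(C)

E has no nullable alternative, so no FIRST/FOLLOW check is needed there.

No FIRST/FOLLOW conflicts found.

Answer: No FIRST/FOLLOW conflicts.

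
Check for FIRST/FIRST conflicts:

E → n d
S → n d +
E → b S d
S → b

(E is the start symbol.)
No FIRST/FIRST conflicts.

Productions for E:
  E → n d: FIRST = { 'n' }
  E → b S d: FIRST = { 'b' }
Productions for S:
  S → n d +: FIRST = { 'n' }
  S → b: FIRST = { 'b' }

All alternatives of each non-terminal have pairwise disjoint FIRST sets.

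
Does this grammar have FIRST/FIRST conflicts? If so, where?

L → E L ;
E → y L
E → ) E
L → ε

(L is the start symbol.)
A FIRST/FIRST conflict occurs when two productions N → α and N → β for the same non-terminal have FIRST(α) ∩ FIRST(β) ≠ ∅ (with ε ∈ FIRST of a nullable right-hand side, so two nullable alternatives also conflict).

FIRST sets of the non-terminals at (or reachable through a nullable prefix from) the front of some alternative:
  FIRST(E) = { ')', 'y' }

Productions for L:
  L → E L ;: FIRST = { ')', 'y' }
  L → ε: FIRST = { ε }
Productions for E:
  E → y L: FIRST = { 'y' }
  E → ) E: FIRST = { ')' }

All alternatives of each non-terminal have pairwise disjoint FIRST sets.

Answer: No FIRST/FIRST conflicts.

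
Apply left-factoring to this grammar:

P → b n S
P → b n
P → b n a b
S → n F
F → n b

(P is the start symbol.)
P → b n P'
P' → S
P' → ε
P' → a b
S → n F
F → n b

Left-factoring transforms A → αβ₁ | αβ₂ into A → αA' and A' → β₁ | β₂
(α is the longest common prefix among the alternatives). Repeat until
no nonterminal has two alternatives with a common prefix.

Round 1: P has alternatives sharing prefix 'b n'. Introduce P': P → b n P'
  Add: P' → S
  Add: P' → ε
  Add: P' → a b

No remaining common prefixes — done.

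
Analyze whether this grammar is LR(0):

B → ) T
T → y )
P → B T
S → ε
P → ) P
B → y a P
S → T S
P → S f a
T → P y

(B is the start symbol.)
Augment with B' → B and build the canonical LR(0) collection (I0 = CLOSURE({[B' → . B]}), then GOTO on every symbol after a dot until no new states appear). It has 20 states:
  I0: { [B → . ) T], [B → . y a P], [B' → . B] }  — shift
  I1: { [B → ) . T], [B → . ) T], [B → . y a P], [P → . ) P], [P → . B T], [P → . S f a], [S → . T S], [S → .], [T → . P y], [T → . y )] }  — shift, reduce
  I2: { [B' → B .] }  — accept
  I3: { [B → y . a P] }  — shift
  I4: { [B → . ) T], [B → . y a P], [B → y a . P], [P → . ) P], [P → . B T], [P → . S f a], [S → . T S], [S → .], [T → . P y], [T → . y )] }  — shift, reduce
  I5: { [B → ) . T], [B → . ) T], [B → . y a P], [P → ) . P], [P → . ) P], [P → . B T], [P → . S f a], [S → . T S], [S → .], [T → . P y], [T → . y )] }  — shift, reduce
  I6: { [B → . ) T], [B → . y a P], [P → . ) P], [P → . B T], [P → . S f a], [P → B . T], [S → . T S], [S → .], [T → . P y], [T → . y )] }  — shift, reduce
  I7: { [B → y a P .], [T → P . y] }  — shift, reduce
  I8: { [P → S . f a] }  — shift
  I9: { [B → . ) T], [B → . y a P], [P → . ) P], [P → . B T], [P → . S f a], [S → . T S], [S → .], [S → T . S], [T → . P y], [T → . y )] }  — shift, reduce
  I10: { [B → y . a P], [T → y . )] }  — shift
  I11: { [T → y ) .] }  — reduce
  I12: { [T → P . y] }  — shift
  I13: { [P → S . f a], [S → T S .] }  — shift, reduce
  I14: { [P → S f . a] }  — shift
  I15: { [P → S f a .] }  — reduce
  I16: { [T → P y .] }  — reduce
  I17: { [B → . ) T], [B → . y a P], [P → . ) P], [P → . B T], [P → . S f a], [P → B T .], [S → . T S], [S → .], [S → T . S], [T → . P y], [T → . y )] }  — shift, 2 reduces
  I18: { [P → ) P .], [T → P . y] }  — shift, reduce
  I19: { [B → ) T .], [B → . ) T], [B → . y a P], [P → . ) P], [P → . B T], [P → . S f a], [S → . T S], [S → .], [S → T . S], [T → . P y], [T → . y )] }  — shift, 2 reduces

Conflict in state I1:
  Shift-reduce conflict between [S → .] and [B → . ) T]
So the grammar is NOT LR(0).

Answer: No. Shift-reduce conflict between [S → .] and [B → . ) T]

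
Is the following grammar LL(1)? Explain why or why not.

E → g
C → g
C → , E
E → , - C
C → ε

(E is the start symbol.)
A grammar is LL(1) if for each non-terminal N with multiple productions, the predict sets of those productions are pairwise disjoint, where PREDICT(N → α) = (FIRST(α) \ {ε}) ∪ (FOLLOW(N) if α ⇒* ε).

Relevant sets:
  FOLLOW(C) = { $ }

For E:
  PREDICT(E → g) = { 'g' }
  PREDICT(E → ',' '-' C) = { ',' }
For C:
  PREDICT(C → g) = { 'g' }
  PREDICT(C → ',' E) = { ',' }
  PREDICT(C → ε) = { $ }

All predict sets are disjoint. The grammar IS LL(1).

Answer: Yes, the grammar is LL(1).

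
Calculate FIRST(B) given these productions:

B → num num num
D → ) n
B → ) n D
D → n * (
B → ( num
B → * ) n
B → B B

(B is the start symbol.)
From B → num num num:
  - num is a terminal: add 'num' and stop
From B → ) n D:
  - ')' is a terminal: add ')' and stop
From B → ( num:
  - '(' is a terminal: add '(' and stop
From B → * ) n:
  - '*' is a terminal: add '*' and stop
From B → B B:
  - B is the symbol being defined: contributes nothing new
    B is not nullable, so stop

Collecting: FIRST(B) = { '(', ')', '*', 'num' }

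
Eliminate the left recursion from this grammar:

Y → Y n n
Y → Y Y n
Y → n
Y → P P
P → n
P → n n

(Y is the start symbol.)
Y is directly left-recursive. The standard transformation for
  A → A α₁ | ... | A α_m | β₁ | ... | β_n
is
  A  → β₁ A' | ... | β_n A'
  A' → α₁ A' | ... | α_m A' | ε

Y → n becomes Y → n Y'
Y → P P becomes Y → P P Y'
Y → Y n n becomes Y' → n n Y'
Y → Y Y n becomes Y' → Y n Y'
Add Y' → ε

Productions for other non-terminals are unchanged:
  P → n
  P → n n

Resulting grammar:
Y → n Y'
Y → P P Y'
Y' → n n Y'
Y' → Y n Y'
Y' → ε
P → n
P → n n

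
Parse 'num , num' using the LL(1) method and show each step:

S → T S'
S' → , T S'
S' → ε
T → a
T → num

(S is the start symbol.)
Stack is shown with the top on the left.

Stack     Input        Action
-----------------------------
S $       num , num $  output S → T S'
T S' $    num , num $  output T → num
num S' $  num , num $  match 'num'
S' $      , num $      output S' → , T S'
, T S' $  , num $      match ','
T S' $    num $        output T → num
num S' $  num $        match 'num'
S' $      $            output S' → ε
$         $            accept

The string is accepted.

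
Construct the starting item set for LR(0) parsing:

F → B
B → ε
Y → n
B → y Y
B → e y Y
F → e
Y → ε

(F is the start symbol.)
First, augment the grammar with F' → F
I₀ = CLOSURE({ [F' → . F] }):
  [F' → . F] has the dot before F: add [F → . B], [F → . e]
  [F → . B] has the dot before B: add [B → .], [B → . y Y], [B → . e y Y]
No further items can be added.

I₀ = { [B → . e y Y], [B → . y Y], [B → .], [F → . B], [F → . e], [F' → . F] }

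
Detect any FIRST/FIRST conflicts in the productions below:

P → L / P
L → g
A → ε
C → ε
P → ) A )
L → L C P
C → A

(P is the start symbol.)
Yes. L → g / L → L C P on { 'g' }; C → ε / C → A on { ε }

A FIRST/FIRST conflict occurs when two productions N → α and N → β for the same non-terminal have FIRST(α) ∩ FIRST(β) ≠ ∅ (with ε ∈ FIRST of a nullable right-hand side, so two nullable alternatives also conflict).

FIRST sets of the non-terminals at (or reachable through a nullable prefix from) the front of some alternative:
  FIRST(L) = { 'g' }
  FIRST(A) = { ε }

Productions for P:
  P → L / P: FIRST = { 'g' }
  P → ) A ): FIRST = { ')' }
Productions for L:
  L → g: FIRST = { 'g' }
  L → L C P: FIRST = { 'g' }
Productions for C:
  C → ε: FIRST = { ε }
  C → A: FIRST = { ε }
A has only one production, so no FIRST/FIRST conflict is possible there.

Conflict for L: L → g and L → L C P
  Overlap: { 'g' }
Conflict for C: C → ε and C → A
  Overlap: { ε }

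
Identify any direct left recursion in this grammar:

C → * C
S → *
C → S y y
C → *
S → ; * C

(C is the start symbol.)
Direct left recursion occurs when N → N α for some non-terminal N (the right-hand side begins with the left-hand side itself).

C → * C: starts with '*'
S → *: starts with '*'
C → S y y: starts with S
C → *: starts with '*'
S → ; * C: starts with ';'

No direct left recursion found.

Answer: No direct left recursion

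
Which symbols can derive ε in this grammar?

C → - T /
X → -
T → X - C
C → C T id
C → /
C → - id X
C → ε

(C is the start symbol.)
ε-productions: C → ε
So C is immediately nullable.
No further non-terminal can be added: every production for the remaining non-terminals contains a terminal or a non-nullable non-terminal.
Nullable = { 'C' }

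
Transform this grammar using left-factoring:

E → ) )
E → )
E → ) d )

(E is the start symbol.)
E → ) E'
E' → )
E' → ε
E' → d )

Left-factoring transforms A → αβ₁ | αβ₂ into A → αA' and A' → β₁ | β₂
(α is the longest common prefix among the alternatives). Repeat until
no nonterminal has two alternatives with a common prefix.

Round 1: E has alternatives sharing prefix ')'. Introduce E': E → ) E'
  Add: E' → )
  Add: E' → ε
  Add: E' → d )

No remaining common prefixes — done.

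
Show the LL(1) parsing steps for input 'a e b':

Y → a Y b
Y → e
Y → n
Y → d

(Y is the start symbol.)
LL(1) parsing maintains a stack (initially the start symbol over $) and the input. At each step: if the stack top is a terminal, match it against the current input token; if it is a non-terminal N, replace it with the RHS of M[N, lookahead] (the unique production whose predict set contains the lookahead).

Stack is shown with the top on the left.

Stack    Input    Action
------------------------
Y $      a e b $  output Y → a Y b
a Y b $  a e b $  match 'a'
Y b $    e b $    output Y → e
e b $    e b $    match 'e'
b $      b $      match 'b'
$        $        accept

The string is accepted.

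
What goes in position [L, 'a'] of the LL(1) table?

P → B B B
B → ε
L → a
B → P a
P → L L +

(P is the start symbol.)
To find M[L, 'a'], we find productions for L where 'a' is in the predict set (PREDICT(N → α) = (FIRST(α) \ {ε}) ∪ (FOLLOW(N) if α ⇒* ε)).

L → a: PREDICT = { 'a' }
  'a' is in predict set, so this production goes in M[L, 'a']

M[L, 'a'] = L → a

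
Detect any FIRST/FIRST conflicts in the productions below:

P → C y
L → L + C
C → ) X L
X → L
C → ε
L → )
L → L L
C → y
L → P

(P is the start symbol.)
A FIRST/FIRST conflict occurs when two productions N → α and N → β for the same non-terminal have FIRST(α) ∩ FIRST(β) ≠ ∅ (with ε ∈ FIRST of a nullable right-hand side, so two nullable alternatives also conflict).

FIRST sets of the non-terminals at (or reachable through a nullable prefix from) the front of some alternative:
  FIRST(L) = { ')', 'y' }
  FIRST(P) = { ')', 'y' }

Productions for L:
  L → L + C: FIRST = { ')', 'y' }
  L → ): FIRST = { ')' }
  L → L L: FIRST = { ')', 'y' }
  L → P: FIRST = { ')', 'y' }
Productions for C:
  C → ) X L: FIRST = { ')' }
  C → ε: FIRST = { ε }
  C → y: FIRST = { 'y' }
P, X have only one production, so no FIRST/FIRST conflict is possible there.

Conflict for L: L → L + C and L → )
  Overlap: { ')' }
Conflict for L: L → L + C and L → L L
  Overlap: { ')', 'y' }
Conflict for L: L → L + C and L → P
  Overlap: { ')', 'y' }
Conflict for L: L → ) and L → L L
  Overlap: { ')' }
Conflict for L: L → ) and L → P
  Overlap: { ')' }
Conflict for L: L → L L and L → P
  Overlap: { ')', 'y' }

Answer: Yes. L → L '+' C / L → ')' on { ')' }; L → L '+' C / L → L L on { ')', 'y' }; L → L '+' C / L → P on { ')', 'y' }; L → ')' / L → L L on { ')' }; L → ')' / L → P on { ')' }; L → L L / L → P on { ')', 'y' }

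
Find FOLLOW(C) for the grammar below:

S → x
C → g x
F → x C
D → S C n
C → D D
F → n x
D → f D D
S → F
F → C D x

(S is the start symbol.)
In F → x C: C is at the end, add FOLLOW(F)
In D → S C n: C is followed by n, add FIRST(n) \ {ε} = { 'n' }
In F → C D x: C is followed by D x, add FIRST(D x) \ {ε} = { 'f', 'g', 'n', 'x' }

The FOLLOW sets referred to above (computed the same way, to a fixed point):
  FOLLOW(F) = { $, 'f', 'g', 'n', 'x' }

Taking the union: FOLLOW(C) = { $, 'f', 'g', 'n', 'x' }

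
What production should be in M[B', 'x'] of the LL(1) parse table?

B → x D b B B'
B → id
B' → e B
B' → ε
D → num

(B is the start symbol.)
Empty (error entry)

To find M[B', 'x'], we find productions for B' where 'x' is in the predict set (PREDICT(N → α) = (FIRST(α) \ {ε}) ∪ (FOLLOW(N) if α ⇒* ε)).

Relevant sets:
  FOLLOW(B') = { $, 'e' }

B' → e B: PREDICT = { 'e' }
B' → ε: PREDICT = { $, 'e' }

M[B', 'x'] is empty (no production applies)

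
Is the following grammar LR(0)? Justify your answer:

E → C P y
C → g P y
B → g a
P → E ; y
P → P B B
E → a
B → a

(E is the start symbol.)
Yes, the grammar is LR(0)

A grammar is LR(0) if no state in the canonical LR(0) collection has:
  - both a shift item (dot before a terminal) and a complete item (shift-reduce conflict), or
  - two or more complete items (reduce-reduce conflict; the accept item [E' → E .] counts as a complete item here).

Augment with E' → E and build the canonical LR(0) collection (I0 = CLOSURE({[E' → . E]}), then GOTO on every symbol after a dot until no new states appear). It has 17 states:
  I0: { [C → . g P y], [E → . C P y], [E → . a], [E' → . E] }  — shift
  I1: { [C → . g P y], [E → . C P y], [E → . a], [E → C . P y], [P → . E ; y], [P → . P B B] }  — shift
  I2: { [E' → E .] }  — accept
  I3: { [E → a .] }  — reduce
  I4: { [C → . g P y], [C → g . P y], [E → . C P y], [E → . a], [P → . E ; y], [P → . P B B] }  — shift
  I5: { [P → E . ; y] }  — shift
  I6: { [B → . a], [B → . g a], [C → g P . y], [P → P . B B] }  — shift
  I7: { [B → . a], [B → . g a], [P → P B . B] }  — shift
  I8: { [B → a .] }  — reduce
  I9: { [B → g . a] }  — shift
  I10: { [C → g P y .] }  — reduce
  I11: { [B → g a .] }  — reduce
  I12: { [P → P B B .] }  — reduce
  I13: { [P → E ; . y] }  — shift
  I14: { [P → E ; y .] }  — reduce
  I15: { [B → . a], [B → . g a], [E → C P . y], [P → P . B B] }  — shift
  I16: { [E → C P y .] }  — reduce

Every state is either a pure shift/goto state or contains exactly one complete item and nothing to shift — no conflicts. The grammar is LR(0).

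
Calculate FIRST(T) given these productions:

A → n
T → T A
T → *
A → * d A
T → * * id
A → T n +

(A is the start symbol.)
{ '*' }

To compute FIRST(T), examine every production with T on the left-hand side, reading each right-hand side left to right until a non-nullable symbol is reached.

From T → T A:
  - T is the symbol being defined: contributes nothing new
    T is not nullable, so stop
From T → *:
  - '*' is a terminal: add '*' and stop
From T → * * id:
  - '*' is a terminal: add '*' and stop

Collecting: FIRST(T) = { '*' }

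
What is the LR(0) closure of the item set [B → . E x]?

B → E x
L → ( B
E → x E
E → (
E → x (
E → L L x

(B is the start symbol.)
To compute CLOSURE, for each item [A → α.Bβ] where B is a non-terminal, add [B → .γ] for all productions B → γ; repeat for the newly added items until nothing changes.

Start with: [B → . E x]
  [B → . E x] has the dot before E: add [E → . x E], [E → . (], [E → . x (], [E → . L L x]
  [E → . L L x] has the dot before L: add [L → . ( B]
No further items can be added.

CLOSURE = { [B → . E x], [E → . (], [E → . L L x], [E → . x (], [E → . x E], [L → . ( B] }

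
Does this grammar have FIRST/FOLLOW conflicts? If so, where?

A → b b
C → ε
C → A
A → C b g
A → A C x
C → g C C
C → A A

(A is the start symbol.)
Nullable non-terminals: C.
FIRST sets used below: FIRST(A) = { 'b', 'g' }

C: nullable alternative(s) C → ε; FOLLOW(C) = { 'b', 'g', 'x' }
  C → ε: FIRST \ {ε} = { } — this is the only nullable alternative, skip
  C → A: FIRST \ {ε} = { 'b', 'g' } — overlaps FOLLOW(C) on { 'b', 'g' }: CONFLICT
  C → g C C: FIRST \ {ε} = { 'g' } — overlaps FOLLOW(C) on { 'g' }: CONFLICT
  C → A A: FIRST \ {ε} = { 'b', 'g' } — overlaps FOLLOW(C) on { 'b', 'g' }: CONFLICT

A has no nullable alternative, so no FIRST/FOLLOW check is needed there.

So the grammar has 3 FIRST/FOLLOW conflicts (marked CONFLICT above).

Answer: Yes. C → A with FOLLOW(C) on { 'b', 'g' }; C → g C C with FOLLOW(C) on { 'g' }; C → A A with FOLLOW(C) on { 'b', 'g' }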